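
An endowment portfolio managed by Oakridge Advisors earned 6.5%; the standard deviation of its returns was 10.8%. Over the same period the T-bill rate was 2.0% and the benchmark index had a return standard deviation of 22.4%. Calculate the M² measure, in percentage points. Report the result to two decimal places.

11.33

Sharpe = (Rp − Rf) / σp = (6.5% − 2.0%) / 10.8% = 0.4167
M² = Rf + Sharpe × σm = 2.0% + 0.4167 × 22.4% = 11.3341%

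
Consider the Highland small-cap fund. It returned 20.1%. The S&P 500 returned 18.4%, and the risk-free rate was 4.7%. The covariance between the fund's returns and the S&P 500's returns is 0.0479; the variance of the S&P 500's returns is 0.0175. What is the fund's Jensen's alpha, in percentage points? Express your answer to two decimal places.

-22.10

β = Cov / Var = 0.0479 / 0.0175 = 2.7371
E[R] = Rf + β(Rm − Rf) = 4.7% + 2.7371 × (18.4% − 4.7%) = 42.1983%
α = Rp − E[R] = 20.1% − 42.1983% = -22.0983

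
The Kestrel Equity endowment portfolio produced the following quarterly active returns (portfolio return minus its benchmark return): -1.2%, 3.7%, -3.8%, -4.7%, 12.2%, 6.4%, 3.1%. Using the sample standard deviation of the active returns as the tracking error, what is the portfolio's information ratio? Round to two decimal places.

r̄ = (-1.2 + 3.7 − 3.8 − 4.7 + 12.2 + 6.4 + 3.1) / 7 = 15.70 / 7 = 2.2429%
Sample std dev = √[215.8571 / 6] = 5.9980%
IR = r̄ / tracking error = 2.2429 / 5.9980 = 0.3739

0.37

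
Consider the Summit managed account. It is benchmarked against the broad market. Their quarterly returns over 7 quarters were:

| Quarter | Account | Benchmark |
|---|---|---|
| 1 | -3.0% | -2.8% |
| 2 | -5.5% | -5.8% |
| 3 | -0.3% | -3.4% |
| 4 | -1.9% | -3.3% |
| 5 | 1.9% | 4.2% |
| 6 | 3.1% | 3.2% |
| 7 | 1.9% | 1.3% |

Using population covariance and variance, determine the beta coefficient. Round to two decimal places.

0.74

r̄p = -0.5429%,  r̄m = -0.9429%
Cov = Σ(rp − r̄p)(rm − r̄m) / 7 = 9.1967
Var(rm) = Σ(rm − r̄m)² / 7 = 12.4682
β = Cov / Var = 9.1967 / 12.4682 = 0.7376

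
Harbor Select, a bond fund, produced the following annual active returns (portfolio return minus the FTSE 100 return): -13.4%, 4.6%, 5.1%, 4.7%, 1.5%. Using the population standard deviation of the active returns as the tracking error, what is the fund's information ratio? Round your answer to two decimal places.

0.07

r̄ = (-13.4 + 4.6 + 5.1 + 4.7 + 1.5) / 5 = 0.5000%
Population σ = √[Σ(r − r̄)² / 5] = √[249.8200 / 5] = √49.9640 = 7.0685%
IR = r̄ / tracking error = 0.5000 / 7.0685 = 0.0707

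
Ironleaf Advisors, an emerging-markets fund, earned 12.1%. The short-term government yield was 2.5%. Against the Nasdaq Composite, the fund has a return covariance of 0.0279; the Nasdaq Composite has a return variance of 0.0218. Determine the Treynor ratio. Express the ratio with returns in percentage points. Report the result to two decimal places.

7.50

β = Cov / Var = 0.0279 / 0.0218 = 1.2798
Treynor = (Rp − Rf) / β = (12.1% − 2.5%) / 1.2798 = 9.60 / 1.2798 = 7.5012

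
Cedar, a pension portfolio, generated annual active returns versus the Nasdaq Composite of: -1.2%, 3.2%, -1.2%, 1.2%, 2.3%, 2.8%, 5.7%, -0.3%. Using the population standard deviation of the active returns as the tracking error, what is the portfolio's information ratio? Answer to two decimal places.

0.69

r̄ = (-1.2 + 3.2 − 1.2 + 1.2 + 2.3 + 2.8 + 5.7 − 0.3) / 8 = 12.50 / 8 = 1.5625%
Σ(r − r̄)² = 40.7388; population σ = √(40.7388/8) = 2.2566%
IR = r̄ / tracking error = 1.5625 / 2.2566 = 0.6924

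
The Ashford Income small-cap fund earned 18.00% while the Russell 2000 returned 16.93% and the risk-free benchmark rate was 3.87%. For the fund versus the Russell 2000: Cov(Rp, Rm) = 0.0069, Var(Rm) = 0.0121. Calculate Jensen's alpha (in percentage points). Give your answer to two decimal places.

6.68

β = Cov / Var = 0.0069 / 0.0121 = 0.5702
E[R] = Rf + β(Rm − Rf) = 3.87% + 0.5702 × (16.93% − 3.87%) = 11.3168%
α = Rp − E[R] = 18.00% − 11.3168% = 6.6832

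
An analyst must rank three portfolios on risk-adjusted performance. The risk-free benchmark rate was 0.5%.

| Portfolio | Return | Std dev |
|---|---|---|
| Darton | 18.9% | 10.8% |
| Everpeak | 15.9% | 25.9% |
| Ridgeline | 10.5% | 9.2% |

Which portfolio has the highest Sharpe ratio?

Darton

Darton: Sharpe ratio = (18.9% − 0.5%) / 10.8% = 1.704
Everpeak: Sharpe ratio = (15.9% − 0.5%) / 25.9% = 0.595
Ridgeline: Sharpe ratio = (10.5% − 0.5%) / 9.2% = 1.087
Highest: Darton (1.704).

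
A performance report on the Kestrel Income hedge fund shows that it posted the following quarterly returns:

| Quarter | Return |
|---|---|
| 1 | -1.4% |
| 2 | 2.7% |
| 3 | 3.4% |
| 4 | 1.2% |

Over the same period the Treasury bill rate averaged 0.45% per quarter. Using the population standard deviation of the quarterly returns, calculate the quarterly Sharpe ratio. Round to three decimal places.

r̄ = (-1.4 + 2.7 + 3.4 + 1.2) / 4 = 5.90 / 4 = 1.4750%
Σ(r − r̄)² = (-1.4 − 1.4750)² + (2.7 − 1.4750)² + (3.4 − 1.4750)² + … = 13.5475
population σ = √(13.5475 / 4) = √3.3869 = 1.8404%
Sharpe = (r̄ − rf) / σ = (1.4750 − 0.45) / 1.8404 = 1.0250 / 1.8404 = 0.5569

0.557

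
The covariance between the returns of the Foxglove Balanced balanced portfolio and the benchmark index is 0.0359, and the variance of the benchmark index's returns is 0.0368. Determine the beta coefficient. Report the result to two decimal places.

β = Cov(Rp, Rm) / Var(Rm) = 0.0359 / 0.0368 = 0.9755

0.98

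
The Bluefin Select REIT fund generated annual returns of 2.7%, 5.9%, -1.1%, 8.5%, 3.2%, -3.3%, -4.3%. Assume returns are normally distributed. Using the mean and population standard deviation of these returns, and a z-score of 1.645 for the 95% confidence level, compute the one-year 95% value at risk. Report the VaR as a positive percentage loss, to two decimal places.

5.59

r̄ = (2.7 + 5.9 − 1.1 + 8.5 + 3.2 − 3.3 − 4.3) / 7 = 11.60 / 7 = 1.6571%
Population std dev = √[135.9571 / 7] = 4.4071%
VaR = −(r̄ − z·σ) = −(1.6571 − 1.645 × 4.4071) = −(-5.5926) = 5.5926%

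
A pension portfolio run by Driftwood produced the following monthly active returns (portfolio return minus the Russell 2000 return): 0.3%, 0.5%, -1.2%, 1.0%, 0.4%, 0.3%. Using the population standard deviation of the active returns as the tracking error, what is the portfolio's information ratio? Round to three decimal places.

0.320

Mean return r̄ = 1.30 / 6 = 0.2167%
Population σ = √[Σ(r − r̄)² / 6] = √[2.7483 / 6] = √0.4581 = 0.6768%
IR = r̄ / tracking error = 0.2167 / 0.6768 = 0.3202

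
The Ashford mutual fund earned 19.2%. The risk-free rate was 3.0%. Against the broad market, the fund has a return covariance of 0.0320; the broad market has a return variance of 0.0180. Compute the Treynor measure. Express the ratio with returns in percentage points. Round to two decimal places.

9.11

β = Cov / Var = 0.0320 / 0.0180 = 1.7778
Treynor = (Rp − Rf) / β = (19.2% − 3.0%) / 1.7778 = 16.20 / 1.7778 = 9.1124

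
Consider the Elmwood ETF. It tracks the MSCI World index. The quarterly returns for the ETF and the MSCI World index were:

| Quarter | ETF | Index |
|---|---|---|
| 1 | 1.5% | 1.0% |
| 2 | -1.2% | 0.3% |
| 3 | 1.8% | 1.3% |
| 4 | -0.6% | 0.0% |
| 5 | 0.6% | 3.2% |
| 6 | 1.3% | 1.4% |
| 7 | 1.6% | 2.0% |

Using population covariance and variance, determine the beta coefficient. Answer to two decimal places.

0.56

r̄p = 0.7143%,  r̄m = 1.3143%
Cov = Σ(rp − r̄p)(rm − r̄m) / 7 = 0.5498
Var(rm) = Σ(rm − r̄m)² / 7 = 0.9841
β = Cov / Var = 0.5498 / 0.9841 = 0.5587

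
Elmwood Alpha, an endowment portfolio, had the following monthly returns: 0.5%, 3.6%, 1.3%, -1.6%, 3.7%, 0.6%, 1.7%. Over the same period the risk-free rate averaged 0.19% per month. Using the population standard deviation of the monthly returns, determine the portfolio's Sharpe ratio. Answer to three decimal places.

μ = (0.5 + 3.6 + 1.3 − 1.6 + 3.7 + 0.6 + 1.7) / 7 = 1.4000%
Σ(r − μ)² = (0.5 − 1.4000)² + (3.6 − 1.4000)² + … = 20.6800
σ = √[20.6800 / 7] = 1.7188%
Sharpe = (μ − rf) / σ = (1.4000 − 0.19) / 1.7188 = 1.2100 / 1.7188 = 0.7040

0.704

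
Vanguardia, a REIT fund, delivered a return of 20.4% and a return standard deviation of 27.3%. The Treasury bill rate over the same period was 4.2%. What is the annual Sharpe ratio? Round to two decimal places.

0.59

Sharpe = (Rp − Rf) / σp = (20.4% − 4.2%) / 27.3% = 16.20% / 27.3% = 0.5934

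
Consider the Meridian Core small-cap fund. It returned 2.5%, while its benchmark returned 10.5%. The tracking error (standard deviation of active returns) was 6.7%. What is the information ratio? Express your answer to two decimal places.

-1.19

IR = (Rp − Rb) / TE = (2.5% − 10.5%) / 6.7% = -8.00% / 6.7% = -1.1940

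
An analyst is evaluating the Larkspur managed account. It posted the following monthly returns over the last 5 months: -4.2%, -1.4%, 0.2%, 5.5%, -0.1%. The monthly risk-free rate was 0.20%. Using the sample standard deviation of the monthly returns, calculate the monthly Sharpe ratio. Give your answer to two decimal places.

-0.06

Mean return r̄ = -0.00 / 5 = 0.0000%
Sample σ = √[Σ(r − r̄)² / 4] = √[49.9000 / 4] = √12.4750 = 3.5320%
Sharpe = (r̄ − rf) / σ = (0.0000 − 0.2) / 3.5320 = -0.2000 / 3.5320 = -0.0566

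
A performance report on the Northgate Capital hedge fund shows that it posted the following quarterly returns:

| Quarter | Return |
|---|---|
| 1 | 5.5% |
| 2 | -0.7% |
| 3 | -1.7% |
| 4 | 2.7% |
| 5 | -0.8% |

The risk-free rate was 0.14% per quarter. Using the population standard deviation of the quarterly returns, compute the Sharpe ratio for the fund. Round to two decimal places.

Mean return r̄ = 5.00 / 5 = 1.0000%
Σ(r − r̄)² = (5.5 − 1.0000)² + (-0.7 − 1.0000)² + (-1.7 − 1.0000)² + … = 36.5600
population σ = √(36.5600 / 5) = √7.3120 = 2.7041%
Sharpe = (r̄ − rf) / σ = (1.0000 − 0.14) / 2.7041 = 0.8600 / 2.7041 = 0.3180

0.32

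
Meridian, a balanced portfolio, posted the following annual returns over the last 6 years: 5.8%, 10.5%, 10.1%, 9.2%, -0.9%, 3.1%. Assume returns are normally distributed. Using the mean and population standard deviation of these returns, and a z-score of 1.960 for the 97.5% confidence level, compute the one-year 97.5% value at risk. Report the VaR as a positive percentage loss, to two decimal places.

1.81

r̄ = (5.8 + 10.5 + 10.1 + 9.2 − 0.9 + 3.1) / 6 = 37.80 / 6 = 6.3000%
Σ(r − r̄)² = (5.8 − 6.3000)² + (10.5 − 6.3000)² + (10.1 − 6.3000)² + … = 102.8200
σ = √[102.8200 / 6] = 4.1396%
VaR = −(r̄ − z·σ) = −(6.3000 − 1.960 × 4.1396) = −(-1.8136) = 1.8136%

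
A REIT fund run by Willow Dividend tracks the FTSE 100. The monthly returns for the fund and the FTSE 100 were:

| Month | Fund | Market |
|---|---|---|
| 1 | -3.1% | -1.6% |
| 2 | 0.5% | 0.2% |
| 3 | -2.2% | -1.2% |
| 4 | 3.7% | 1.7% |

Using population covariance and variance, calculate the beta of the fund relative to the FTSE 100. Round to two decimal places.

2.04

r̄p = -0.2750%,  r̄m = -0.2250%
Cov = Σ(rp − r̄p)(rm − r̄m) / 4 = 3.4356
Var(rm) = Σ(rm − r̄m)² / 4 = 1.6819
β = Cov / Var = 3.4356 / 1.6819 = 2.0427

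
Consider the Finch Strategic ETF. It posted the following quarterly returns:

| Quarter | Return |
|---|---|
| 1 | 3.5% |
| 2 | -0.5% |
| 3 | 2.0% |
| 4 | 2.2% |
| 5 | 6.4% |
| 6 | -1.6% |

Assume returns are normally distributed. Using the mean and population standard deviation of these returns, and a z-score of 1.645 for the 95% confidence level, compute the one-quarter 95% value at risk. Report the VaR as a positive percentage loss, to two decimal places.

2.29

Mean return r̄ = 12.00 / 6 = 2.0000%
Σ(r − r̄)² = (3.5 − 2.0000)² + (-0.5 − 2.0000)² + … = 40.8600
population σ = √(40.8600 / 6) = √6.8100 = 2.6096%
VaR = −(r̄ − z·σ) = −(2.0000 − 1.645 × 2.6096) = −(-2.2928) = 2.2928%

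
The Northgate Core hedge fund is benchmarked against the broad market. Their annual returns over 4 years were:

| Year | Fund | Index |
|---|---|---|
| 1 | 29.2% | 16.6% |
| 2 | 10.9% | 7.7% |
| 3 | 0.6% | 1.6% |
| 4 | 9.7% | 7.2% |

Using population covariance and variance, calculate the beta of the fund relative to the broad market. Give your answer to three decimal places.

r̄p = 12.6000%,  r̄m = 8.2750%
Cov = Σ(rp − r̄p)(rm − r̄m) / 4 = 55.5975
Var(rm) = Σ(rm − r̄m)² / 4 = 28.8369
β = Cov / Var = 55.5975 / 28.8369 = 1.9280

1.928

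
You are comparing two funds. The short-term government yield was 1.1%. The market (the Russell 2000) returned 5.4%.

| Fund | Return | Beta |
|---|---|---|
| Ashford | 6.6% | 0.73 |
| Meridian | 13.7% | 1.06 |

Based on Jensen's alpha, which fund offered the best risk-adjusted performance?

Ashford: α = 6.6% − [1.1% + 0.73 × (5.4% − 1.1%)] = 2.361
Meridian: α = 13.7% − [1.1% + 1.06 × (5.4% − 1.1%)] = 8.042
Highest: Meridian (8.042).

Meridian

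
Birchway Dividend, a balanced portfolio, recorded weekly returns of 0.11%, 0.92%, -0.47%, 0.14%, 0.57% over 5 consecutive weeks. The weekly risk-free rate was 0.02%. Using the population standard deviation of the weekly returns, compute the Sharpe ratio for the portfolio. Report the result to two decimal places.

0.50

Mean return r̄ = 1.270 / 5 = 0.2540%
Σ(r − r̄)² = (0.11 − 0.2540)² + (0.92 − 0.2540)² + (-0.47 − 0.2540)² + … = 1.1013
σ = √[1.1013 / 5] = 0.4693%
Sharpe = (r̄ − rf) / σ = (0.2540 − 0.02) / 0.4693 = 0.2340 / 0.4693 = 0.4986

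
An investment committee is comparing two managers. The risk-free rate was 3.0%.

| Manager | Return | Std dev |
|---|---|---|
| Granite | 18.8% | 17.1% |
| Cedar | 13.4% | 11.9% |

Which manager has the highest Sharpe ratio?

Granite

Granite: Sharpe ratio = (18.8% − 3.0%) / 17.1% = 0.924
Cedar: Sharpe ratio = (13.4% − 3.0%) / 11.9% = 0.874
Highest: Granite (0.924).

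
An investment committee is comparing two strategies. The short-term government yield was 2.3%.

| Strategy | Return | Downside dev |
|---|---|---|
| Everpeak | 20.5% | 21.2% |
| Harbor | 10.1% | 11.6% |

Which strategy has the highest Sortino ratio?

Everpeak: Sortino ratio = (20.5% − 2.3%) / 21.2% = 0.858
Harbor: Sortino ratio = (10.1% − 2.3%) / 11.6% = 0.672
Highest: Everpeak (0.858).

Everpeak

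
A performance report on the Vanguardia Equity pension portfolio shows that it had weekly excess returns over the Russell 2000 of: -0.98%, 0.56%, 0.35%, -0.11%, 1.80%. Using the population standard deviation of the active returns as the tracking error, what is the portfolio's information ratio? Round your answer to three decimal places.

0.357

Mean return μ = 1.620 / 5 = 0.3240%
Σ(r − μ)² = 4.1237; population σ = √(4.1237/5) = 0.9082%
IR = μ / tracking error = 0.3240 / 0.9082 = 0.3567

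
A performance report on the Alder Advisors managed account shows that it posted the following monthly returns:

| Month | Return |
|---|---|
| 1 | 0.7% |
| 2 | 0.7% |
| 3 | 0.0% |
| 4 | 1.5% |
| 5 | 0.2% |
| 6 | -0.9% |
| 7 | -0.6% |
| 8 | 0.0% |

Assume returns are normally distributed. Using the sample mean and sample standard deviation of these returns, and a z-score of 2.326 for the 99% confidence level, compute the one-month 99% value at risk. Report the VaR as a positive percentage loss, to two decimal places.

μ = (0.7 + 0.7 + 0 + 1.5 + 0.2 − 0.9 − 0.6 + 0) / 8 = 0.2000%
Sample std dev = √[4.1200 / 7] = 0.7672%
VaR = −(μ − z·σ) = −(0.2000 − 2.326 × 0.7672) = −(-1.5845) = 1.5845%

1.58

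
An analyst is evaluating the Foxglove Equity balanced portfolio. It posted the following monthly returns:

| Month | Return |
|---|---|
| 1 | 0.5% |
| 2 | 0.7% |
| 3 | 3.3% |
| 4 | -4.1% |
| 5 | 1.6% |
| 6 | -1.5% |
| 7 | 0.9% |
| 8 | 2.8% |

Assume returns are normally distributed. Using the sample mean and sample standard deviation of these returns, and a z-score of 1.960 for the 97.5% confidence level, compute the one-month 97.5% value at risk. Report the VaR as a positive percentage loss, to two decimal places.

r̄ = (0.5 + 0.7 + 3.3 − 4.1 + 1.6 − 1.5 + 0.9 + 2.8) / 8 = 4.20 / 8 = 0.5250%
Σ(r − r̄)² = 39.6950; sample σ = √(39.6950/7) = 2.3813%
VaR = −(r̄ − z·σ) = −(0.5250 − 1.960 × 2.3813) = −(-4.1423) = 4.1423%

4.14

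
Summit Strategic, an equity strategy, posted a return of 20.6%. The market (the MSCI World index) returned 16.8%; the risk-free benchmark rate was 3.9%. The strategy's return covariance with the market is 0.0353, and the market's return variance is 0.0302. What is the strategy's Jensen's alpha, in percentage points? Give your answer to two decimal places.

1.62

β = Cov / Var = 0.0353 / 0.0302 = 1.1689
E[R] = Rf + β(Rm − Rf) = 3.9% + 1.1689 × (16.8% − 3.9%) = 18.9788%
α = Rp − E[R] = 20.6% − 18.9788% = 1.6212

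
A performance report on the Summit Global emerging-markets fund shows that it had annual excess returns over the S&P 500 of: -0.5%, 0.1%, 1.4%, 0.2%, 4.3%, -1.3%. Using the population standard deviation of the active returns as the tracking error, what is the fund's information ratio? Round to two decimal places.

0.39

μ = (-0.5 + 0.1 + 1.4 + 0.2 + 4.3 − 1.3) / 6 = 0.7000%
Σ(r − μ)² = (-0.5 − 0.7000)² + (0.1 − 0.7000)² + (1.4 − 0.7000)² + … = 19.5000
σ = √[19.5000 / 6] = 1.8028%
IR = μ / tracking error = 0.7000 / 1.8028 = 0.3883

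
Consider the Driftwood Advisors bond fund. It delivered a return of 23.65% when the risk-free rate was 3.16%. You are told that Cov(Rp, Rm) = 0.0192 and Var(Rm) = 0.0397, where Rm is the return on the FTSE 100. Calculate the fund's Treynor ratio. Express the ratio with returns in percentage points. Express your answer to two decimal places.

β = Cov / Var = 0.0192 / 0.0397 = 0.4836
Treynor = (Rp − Rf) / β = (23.65% − 3.16%) / 0.4836 = 20.49 / 0.4836 = 42.3697

42.37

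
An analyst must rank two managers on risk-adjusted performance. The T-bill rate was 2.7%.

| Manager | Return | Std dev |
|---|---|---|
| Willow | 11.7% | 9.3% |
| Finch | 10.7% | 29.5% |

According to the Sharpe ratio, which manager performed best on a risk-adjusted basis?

Willow: Sharpe ratio = (11.7% − 2.7%) / 9.3% = 0.968
Finch: Sharpe ratio = (10.7% − 2.7%) / 29.5% = 0.271
Highest: Willow (0.968).

Willow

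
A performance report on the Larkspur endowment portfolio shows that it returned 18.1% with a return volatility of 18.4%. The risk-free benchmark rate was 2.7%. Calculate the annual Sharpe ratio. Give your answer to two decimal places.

Sharpe = (Rp − Rf) / σp = (18.1% − 2.7%) / 18.4% = 15.40% / 18.4% = 0.8370

0.84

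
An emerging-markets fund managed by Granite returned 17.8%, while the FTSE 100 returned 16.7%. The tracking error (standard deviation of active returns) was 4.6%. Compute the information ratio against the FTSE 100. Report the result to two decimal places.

0.24

IR = (Rp − Rb) / TE = (17.8% − 16.7%) / 4.6% = 1.10% / 4.6% = 0.2391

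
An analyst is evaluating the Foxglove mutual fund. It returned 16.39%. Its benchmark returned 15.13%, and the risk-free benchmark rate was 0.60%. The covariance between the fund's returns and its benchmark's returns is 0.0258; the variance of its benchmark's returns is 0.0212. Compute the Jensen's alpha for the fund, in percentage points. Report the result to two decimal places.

β = Cov / Var = 0.0258 / 0.0212 = 1.2170
E[R] = Rf + β(Rm − Rf) = 0.60% + 1.2170 × (15.13% − 0.60%) = 18.2830%
α = Rp − E[R] = 16.39% − 18.2830% = -1.8930

-1.89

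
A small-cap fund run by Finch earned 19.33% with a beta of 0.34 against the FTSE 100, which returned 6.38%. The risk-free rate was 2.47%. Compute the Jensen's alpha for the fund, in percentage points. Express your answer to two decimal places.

15.53

CAPM expected return = Rf + β(Rm − Rf) = 2.47% + 0.34 × (6.38% − 2.47%) = 2.47 + 0.34 × 3.91 = 3.7994%
Jensen's α = Rp − E[R] = 19.33% − 3.7994% = 15.5306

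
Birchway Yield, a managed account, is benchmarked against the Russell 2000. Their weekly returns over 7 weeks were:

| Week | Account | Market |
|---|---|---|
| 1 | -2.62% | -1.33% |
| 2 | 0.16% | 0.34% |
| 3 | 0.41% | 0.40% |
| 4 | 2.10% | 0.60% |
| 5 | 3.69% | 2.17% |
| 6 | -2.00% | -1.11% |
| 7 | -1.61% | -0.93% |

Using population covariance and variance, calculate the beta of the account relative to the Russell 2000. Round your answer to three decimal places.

r̄p = 0.0186%,  r̄m = 0.0200%
Cov = Σ(rp − r̄p)(rm − r̄m) / 7 = 2.3836
Var(rm) = Σ(rm − r̄m)² / 7 = 1.3154
β = Cov / Var = 2.3836 / 1.3154 = 1.8121

1.812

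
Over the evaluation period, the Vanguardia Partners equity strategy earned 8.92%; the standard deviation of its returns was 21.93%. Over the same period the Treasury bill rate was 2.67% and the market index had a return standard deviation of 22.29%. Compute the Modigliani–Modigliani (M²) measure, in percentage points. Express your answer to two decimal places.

9.02

Sharpe = (Rp − Rf) / σp = (8.92% − 2.67%) / 21.93% = 0.2850
M² = Rf + Sharpe × σm = 2.67% + 0.2850 × 22.29% = 9.0227%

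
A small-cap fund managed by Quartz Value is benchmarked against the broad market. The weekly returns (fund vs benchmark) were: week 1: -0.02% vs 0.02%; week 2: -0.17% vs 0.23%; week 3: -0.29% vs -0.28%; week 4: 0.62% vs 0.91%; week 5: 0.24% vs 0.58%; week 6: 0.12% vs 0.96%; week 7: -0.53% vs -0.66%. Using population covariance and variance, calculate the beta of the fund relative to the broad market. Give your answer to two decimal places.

r̄p = -0.0043%,  r̄m = 0.2514%
Cov = Σ(rp − r̄p)(rm − r̄m) / 7 = 0.1739
Var(rm) = Σ(rm − r̄m)² / 7 = 0.3158
β = Cov / Var = 0.1739 / 0.3158 = 0.5507

0.55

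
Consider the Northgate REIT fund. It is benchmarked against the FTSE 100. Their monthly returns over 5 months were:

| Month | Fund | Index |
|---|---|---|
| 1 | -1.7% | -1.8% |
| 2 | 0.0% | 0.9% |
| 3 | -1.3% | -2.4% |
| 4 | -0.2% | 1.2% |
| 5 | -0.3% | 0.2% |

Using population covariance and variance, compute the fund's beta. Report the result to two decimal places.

0.43

r̄p = -0.7000%,  r̄m = -0.3800%
Cov = Σ(rp − r̄p)(rm − r̄m) / 5 = 0.9100
Var(rm) = Σ(rm − r̄m)² / 5 = 2.1136
β = Cov / Var = 0.9100 / 2.1136 = 0.4305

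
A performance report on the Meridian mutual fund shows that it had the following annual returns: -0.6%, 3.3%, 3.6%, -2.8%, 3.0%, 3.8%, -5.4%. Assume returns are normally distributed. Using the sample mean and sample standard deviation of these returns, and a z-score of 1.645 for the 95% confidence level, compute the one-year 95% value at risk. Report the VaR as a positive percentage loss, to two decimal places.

5.35

μ = (-0.6 + 3.3 + 3.6 − 2.8 + 3 + 3.8 − 5.4) / 7 = 4.90 / 7 = 0.7000%
Sample σ = √[Σ(r − μ)² / 6] = √[81.2200 / 6] = √13.5367 = 3.6792%
VaR = −(μ − z·σ) = −(0.7000 − 1.645 × 3.6792) = −(-5.3523) = 5.3523%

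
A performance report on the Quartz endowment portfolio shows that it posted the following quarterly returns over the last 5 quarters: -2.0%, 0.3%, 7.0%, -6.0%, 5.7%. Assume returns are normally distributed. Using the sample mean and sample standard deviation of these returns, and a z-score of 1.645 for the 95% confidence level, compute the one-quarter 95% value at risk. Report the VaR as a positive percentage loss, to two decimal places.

7.88

r̄ = (-2 + 0.3 + 7 − 6 + 5.7) / 5 = 5.00 / 5 = 1.0000%
Σ(r − r̄)² = 116.5800; sample σ = √(116.5800/4) = 5.3986%
VaR = −(r̄ − z·σ) = −(1.0000 − 1.645 × 5.3986) = −(-7.8807) = 7.8807%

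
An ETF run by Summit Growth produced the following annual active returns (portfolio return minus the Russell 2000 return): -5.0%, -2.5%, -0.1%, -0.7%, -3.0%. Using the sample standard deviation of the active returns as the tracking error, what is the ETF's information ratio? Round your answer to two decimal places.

r̄ = (-5 − 2.5 − 0.1 − 0.7 − 3) / 5 = -2.2600%
Sample σ = √[Σ(r − r̄)² / 4] = √[15.2120 / 4] = √3.8030 = 1.9501%
IR = r̄ / tracking error = -2.2600 / 1.9501 = -1.1589

-1.16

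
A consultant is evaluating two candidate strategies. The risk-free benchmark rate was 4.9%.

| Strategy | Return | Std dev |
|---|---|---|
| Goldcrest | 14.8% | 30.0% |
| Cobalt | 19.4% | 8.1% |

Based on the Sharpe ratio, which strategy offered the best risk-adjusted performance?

Goldcrest: Sharpe ratio = (14.8% − 4.9%) / 30.0% = 0.330
Cobalt: Sharpe ratio = (19.4% − 4.9%) / 8.1% = 1.790
Highest: Cobalt (1.790).

Cobalt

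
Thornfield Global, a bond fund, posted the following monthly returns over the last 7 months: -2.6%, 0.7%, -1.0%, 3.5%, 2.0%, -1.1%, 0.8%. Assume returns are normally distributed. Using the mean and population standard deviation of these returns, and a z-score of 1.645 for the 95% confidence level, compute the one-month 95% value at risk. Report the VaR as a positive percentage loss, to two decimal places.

r̄ = (-2.6 + 0.7 − 1 + 3.5 + 2 − 1.1 + 0.8) / 7 = 0.3286%
Population σ = √[Σ(r − r̄)² / 7] = √[25.5943 / 7] = √3.6563 = 1.9121%
VaR = −(r̄ − z·σ) = −(0.3286 − 1.645 × 1.9121) = −(-2.8168) = 2.8168%

2.82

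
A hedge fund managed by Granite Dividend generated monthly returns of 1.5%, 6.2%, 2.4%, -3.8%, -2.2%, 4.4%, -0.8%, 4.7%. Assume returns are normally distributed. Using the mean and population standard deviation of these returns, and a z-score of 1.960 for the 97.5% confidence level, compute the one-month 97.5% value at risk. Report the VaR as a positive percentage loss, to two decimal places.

r̄ = (1.5 + 6.2 + 2.4 − 3.8 − 2.2 + 4.4 − 0.8 + 4.7) / 8 = 1.5500%
Σ(r − r̄)² = 88.6000; population σ = √(88.6000/8) = 3.3279%
VaR = −(r̄ − z·σ) = −(1.5500 − 1.960 × 3.3279) = −(-4.9727) = 4.9727%

4.97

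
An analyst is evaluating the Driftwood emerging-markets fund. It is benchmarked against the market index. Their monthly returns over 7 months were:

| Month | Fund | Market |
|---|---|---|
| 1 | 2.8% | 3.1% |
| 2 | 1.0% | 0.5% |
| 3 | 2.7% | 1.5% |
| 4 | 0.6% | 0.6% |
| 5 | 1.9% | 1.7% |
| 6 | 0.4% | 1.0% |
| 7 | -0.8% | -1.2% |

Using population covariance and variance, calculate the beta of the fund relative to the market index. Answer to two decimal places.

r̄p = 1.2286%,  r̄m = 1.0286%
Cov = Σ(rp − r̄p)(rm − r̄m) / 7 = 1.3335
Var(rm) = Σ(rm − r̄m)² / 7 = 1.4849
β = Cov / Var = 1.3335 / 1.4849 = 0.8980

0.90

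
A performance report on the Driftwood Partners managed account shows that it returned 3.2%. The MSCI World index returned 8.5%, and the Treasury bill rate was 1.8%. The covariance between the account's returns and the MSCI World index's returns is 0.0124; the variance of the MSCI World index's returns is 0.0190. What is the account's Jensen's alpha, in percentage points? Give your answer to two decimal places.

β = Cov / Var = 0.0124 / 0.0190 = 0.6526
E[R] = Rf + β(Rm − Rf) = 1.8% + 0.6526 × (8.5% − 1.8%) = 6.1724%
α = Rp − E[R] = 3.2% − 6.1724% = -2.9724

-2.97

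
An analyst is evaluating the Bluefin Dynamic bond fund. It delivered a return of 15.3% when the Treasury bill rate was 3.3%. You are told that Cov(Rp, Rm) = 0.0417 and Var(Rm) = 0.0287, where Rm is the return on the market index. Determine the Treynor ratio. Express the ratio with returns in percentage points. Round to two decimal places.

β = Cov / Var = 0.0417 / 0.0287 = 1.4530
Treynor = (Rp − Rf) / β = (15.3% − 3.3%) / 1.4530 = 12.00 / 1.4530 = 8.2588

8.26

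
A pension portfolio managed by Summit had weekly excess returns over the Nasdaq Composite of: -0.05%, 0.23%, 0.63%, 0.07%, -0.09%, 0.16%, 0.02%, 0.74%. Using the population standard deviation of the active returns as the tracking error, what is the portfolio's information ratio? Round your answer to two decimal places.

r̄ = (-0.05 + 0.23 + 0.63 + 0.07 − 0.09 + 0.16 + 0.02 + 0.74) / 8 = 0.2138%
Population σ = √[Σ(r − r̄)² / 8] = √[0.6734 / 8] = √0.0842 = 0.2902%
IR = r̄ / tracking error = 0.2138 / 0.2902 = 0.7367

0.74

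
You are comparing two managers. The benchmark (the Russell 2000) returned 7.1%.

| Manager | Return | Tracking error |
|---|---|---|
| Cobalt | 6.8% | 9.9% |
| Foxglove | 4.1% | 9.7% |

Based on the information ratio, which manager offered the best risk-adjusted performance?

Cobalt

Cobalt: IR = (6.8% − 7.1%) / 9.9% = -0.030
Foxglove: IR = (4.1% − 7.1%) / 9.7% = -0.309
Highest: Cobalt (-0.030).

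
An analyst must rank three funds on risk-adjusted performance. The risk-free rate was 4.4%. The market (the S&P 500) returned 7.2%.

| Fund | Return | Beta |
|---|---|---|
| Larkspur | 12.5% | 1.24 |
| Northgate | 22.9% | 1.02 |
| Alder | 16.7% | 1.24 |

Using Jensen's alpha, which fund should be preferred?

Larkspur: α = 12.5% − [4.4% + 1.24 × (7.2% − 4.4%)] = 4.628
Northgate: α = 22.9% − [4.4% + 1.02 × (7.2% − 4.4%)] = 15.644
Alder: α = 16.7% − [4.4% + 1.24 × (7.2% − 4.4%)] = 8.828
Highest: Northgate (15.644).

Northgate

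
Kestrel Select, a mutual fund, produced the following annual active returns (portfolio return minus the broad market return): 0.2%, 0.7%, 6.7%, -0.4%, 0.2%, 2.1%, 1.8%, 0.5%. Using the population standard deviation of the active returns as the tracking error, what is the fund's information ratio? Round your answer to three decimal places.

Mean return μ = 11.80 / 8 = 1.4750%
Σ(r − μ)² = 36.1150; population σ = √(36.1150/8) = 2.1247%
IR = μ / tracking error = 1.4750 / 2.1247 = 0.6942

0.694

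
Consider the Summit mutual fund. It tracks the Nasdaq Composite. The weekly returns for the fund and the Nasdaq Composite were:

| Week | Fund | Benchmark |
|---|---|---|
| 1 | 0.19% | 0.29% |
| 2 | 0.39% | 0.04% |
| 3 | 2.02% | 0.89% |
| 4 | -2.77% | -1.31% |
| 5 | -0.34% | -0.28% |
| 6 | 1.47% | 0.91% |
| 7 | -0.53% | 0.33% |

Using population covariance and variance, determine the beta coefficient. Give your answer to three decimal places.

1.914

r̄p = 0.0614%,  r̄m = 0.1243%
Cov = Σ(rp − r̄p)(rm − r̄m) / 7 = 0.9574
Var(rm) = Σ(rm − r̄m)² / 7 = 0.5002
β = Cov / Var = 0.9574 / 0.5002 = 1.9140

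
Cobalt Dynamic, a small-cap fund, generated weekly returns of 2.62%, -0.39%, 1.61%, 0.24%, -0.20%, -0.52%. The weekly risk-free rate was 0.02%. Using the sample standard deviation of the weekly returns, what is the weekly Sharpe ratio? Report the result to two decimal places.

Mean return μ = 3.360 / 6 = 0.5600%
Sample std dev = √[8.0950 / 5] = 1.2724%
Sharpe = (μ − rf) / σ = (0.5600 − 0.02) / 1.2724 = 0.5400 / 1.2724 = 0.4244

0.42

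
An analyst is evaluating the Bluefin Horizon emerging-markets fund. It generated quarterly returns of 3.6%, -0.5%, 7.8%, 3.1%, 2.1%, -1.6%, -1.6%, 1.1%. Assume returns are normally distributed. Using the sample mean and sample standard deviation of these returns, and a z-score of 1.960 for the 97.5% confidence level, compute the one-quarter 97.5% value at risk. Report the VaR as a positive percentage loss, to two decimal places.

4.44

r̄ = (3.6 − 0.5 + 7.8 + 3.1 + 2.1 − 1.6 − 1.6 + 1.1) / 8 = 1.7500%
Sample std dev = √[69.9000 / 7] = 3.1600%
VaR = −(r̄ − z·σ) = −(1.7500 − 1.960 × 3.1600) = −(-4.4436) = 4.4436%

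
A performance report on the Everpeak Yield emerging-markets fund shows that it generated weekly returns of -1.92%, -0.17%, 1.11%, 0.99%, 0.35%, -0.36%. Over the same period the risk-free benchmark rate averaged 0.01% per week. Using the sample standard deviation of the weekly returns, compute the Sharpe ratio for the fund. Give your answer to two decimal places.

-0.01

μ = (-1.92 − 0.17 + 1.11 + 0.99 + 0.35 − 0.36) / 6 = 0.000 / 6 = 0.0000%
Sample std dev = √[6.1796 / 5] = 1.1117%
Sharpe = (μ − rf) / σ = (0.0000 − 0.01) / 1.1117 = -0.0100 / 1.1117 = -0.0090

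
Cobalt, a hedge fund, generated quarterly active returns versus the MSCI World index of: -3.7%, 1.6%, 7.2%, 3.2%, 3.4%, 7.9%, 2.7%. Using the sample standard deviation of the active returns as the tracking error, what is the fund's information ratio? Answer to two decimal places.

r̄ = (-3.7 + 1.6 + 7.2 + 3.2 + 3.4 + 7.9 + 2.7) / 7 = 3.1857%
Sample σ = √[Σ(r − r̄)² / 6] = √[88.5486 / 6] = √14.7581 = 3.8416%
IR = r̄ / tracking error = 3.1857 / 3.8416 = 0.8293

0.83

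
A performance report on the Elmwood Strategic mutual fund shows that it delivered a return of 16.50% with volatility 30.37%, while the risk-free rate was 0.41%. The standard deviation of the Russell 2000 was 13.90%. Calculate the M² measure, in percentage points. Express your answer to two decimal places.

7.77

Sharpe = (Rp − Rf) / σp = (16.50% − 0.41%) / 30.37% = 0.5298
M² = Rf + Sharpe × σm = 0.41% + 0.5298 × 13.90% = 7.7742%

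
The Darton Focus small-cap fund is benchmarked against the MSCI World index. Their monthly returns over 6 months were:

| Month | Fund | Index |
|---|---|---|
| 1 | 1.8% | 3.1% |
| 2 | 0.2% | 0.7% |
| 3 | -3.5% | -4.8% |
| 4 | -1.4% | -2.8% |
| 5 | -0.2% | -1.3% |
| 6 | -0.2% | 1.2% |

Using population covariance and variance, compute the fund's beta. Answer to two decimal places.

0.58

r̄p = -0.5500%,  r̄m = -0.6500%
Cov = Σ(rp − r̄p)(rm − r̄m) / 6 = 4.0525
Var(rm) = Σ(rm − r̄m)² / 6 = 6.9292
β = Cov / Var = 4.0525 / 6.9292 = 0.5848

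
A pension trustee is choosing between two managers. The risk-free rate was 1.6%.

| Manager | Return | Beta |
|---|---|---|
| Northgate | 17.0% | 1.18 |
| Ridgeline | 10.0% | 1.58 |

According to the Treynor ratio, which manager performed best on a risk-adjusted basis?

Northgate: Treynor = (17.0% − 1.6%) / 1.18 = 13.051
Ridgeline: Treynor = (10.0% − 1.6%) / 1.58 = 5.316
Highest: Northgate (13.051).

Northgate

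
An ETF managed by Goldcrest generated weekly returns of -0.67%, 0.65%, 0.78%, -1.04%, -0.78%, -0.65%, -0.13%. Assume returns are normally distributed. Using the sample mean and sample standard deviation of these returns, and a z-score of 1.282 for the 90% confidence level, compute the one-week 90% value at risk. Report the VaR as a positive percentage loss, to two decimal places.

1.19

Mean return r̄ = -1.840 / 7 = -0.2629%
Σ(r − r̄)² = (-0.67 − (-0.2629))² + (0.65 − (-0.2629))² + … = 3.1255
σ = √[3.1255 / 6] = 0.7217%
VaR = −(r̄ − z·σ) = −(-0.2629 − 1.282 × 0.7217) = −(-1.1881) = 1.1881%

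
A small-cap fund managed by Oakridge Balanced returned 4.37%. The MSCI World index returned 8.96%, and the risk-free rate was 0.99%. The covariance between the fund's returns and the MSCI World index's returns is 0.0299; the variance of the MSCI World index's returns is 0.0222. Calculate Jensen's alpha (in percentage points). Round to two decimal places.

-7.35

β = Cov / Var = 0.0299 / 0.0222 = 1.3468
E[R] = Rf + β(Rm − Rf) = 0.99% + 1.3468 × (8.96% − 0.99%) = 11.7240%
α = Rp − E[R] = 4.37% − 11.7240% = -7.3540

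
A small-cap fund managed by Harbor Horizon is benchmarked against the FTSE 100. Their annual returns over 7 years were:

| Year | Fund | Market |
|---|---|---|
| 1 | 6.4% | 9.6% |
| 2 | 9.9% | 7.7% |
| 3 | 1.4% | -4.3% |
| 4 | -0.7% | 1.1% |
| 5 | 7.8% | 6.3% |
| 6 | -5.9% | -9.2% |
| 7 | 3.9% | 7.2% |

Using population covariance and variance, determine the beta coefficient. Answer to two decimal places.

r̄p = 3.2571%,  r̄m = 2.6286%
Cov = Σ(rp − r̄p)(rm − r̄m) / 7 = 28.9212
Var(rm) = Σ(rm − r̄m)² / 7 = 42.7078
β = Cov / Var = 28.9212 / 42.7078 = 0.6772

0.68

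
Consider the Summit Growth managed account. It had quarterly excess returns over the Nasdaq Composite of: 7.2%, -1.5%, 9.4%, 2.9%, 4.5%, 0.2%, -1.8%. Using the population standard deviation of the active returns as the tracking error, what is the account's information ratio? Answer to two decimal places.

r̄ = (7.2 − 1.5 + 9.4 + 2.9 + 4.5 + 0.2 − 1.8) / 7 = 20.90 / 7 = 2.9857%
Σ(r − r̄)² = 111.9886; population σ = √(111.9886/7) = 3.9998%
IR = r̄ / tracking error = 2.9857 / 3.9998 = 0.7465

0.75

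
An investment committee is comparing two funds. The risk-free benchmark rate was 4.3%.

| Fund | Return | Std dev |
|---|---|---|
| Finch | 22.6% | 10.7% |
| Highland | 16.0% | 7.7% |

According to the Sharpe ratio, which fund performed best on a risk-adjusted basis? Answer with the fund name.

Finch: Sharpe ratio = (22.6% − 4.3%) / 10.7% = 1.710
Highland: Sharpe ratio = (16.0% − 4.3%) / 7.7% = 1.519
Highest: Finch (1.710).

Finch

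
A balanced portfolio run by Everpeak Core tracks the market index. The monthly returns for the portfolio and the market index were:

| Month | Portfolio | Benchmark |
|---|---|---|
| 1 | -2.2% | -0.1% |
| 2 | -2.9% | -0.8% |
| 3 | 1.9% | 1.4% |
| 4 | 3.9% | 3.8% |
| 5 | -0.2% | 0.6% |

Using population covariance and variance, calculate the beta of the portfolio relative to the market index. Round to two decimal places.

1.54

r̄p = 0.1000%,  r̄m = 0.9800%
Cov = Σ(rp − r̄p)(rm − r̄m) / 5 = 3.8820
Var(rm) = Σ(rm − r̄m)² / 5 = 2.5216
β = Cov / Var = 3.8820 / 2.5216 = 1.5395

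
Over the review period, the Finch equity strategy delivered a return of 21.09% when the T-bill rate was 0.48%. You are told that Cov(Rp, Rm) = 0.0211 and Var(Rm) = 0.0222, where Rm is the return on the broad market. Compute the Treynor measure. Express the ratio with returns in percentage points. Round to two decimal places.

21.68

β = Cov / Var = 0.0211 / 0.0222 = 0.9505
Treynor = (Rp − Rf) / β = (21.09% − 0.48%) / 0.9505 = 20.61 / 0.9505 = 21.6833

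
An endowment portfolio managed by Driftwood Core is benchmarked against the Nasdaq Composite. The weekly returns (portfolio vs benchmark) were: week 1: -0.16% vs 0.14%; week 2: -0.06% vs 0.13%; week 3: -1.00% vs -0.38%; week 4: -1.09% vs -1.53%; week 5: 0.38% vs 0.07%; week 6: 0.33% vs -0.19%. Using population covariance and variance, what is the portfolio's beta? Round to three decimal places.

r̄p = -0.2667%,  r̄m = -0.2933%
Cov = Σ(rp − r̄p)(rm − r̄m) / 6 = 0.2520
Var(rm) = Σ(rm − r̄m)² / 6 = 0.3411
β = Cov / Var = 0.2520 / 0.3411 = 0.7388

0.739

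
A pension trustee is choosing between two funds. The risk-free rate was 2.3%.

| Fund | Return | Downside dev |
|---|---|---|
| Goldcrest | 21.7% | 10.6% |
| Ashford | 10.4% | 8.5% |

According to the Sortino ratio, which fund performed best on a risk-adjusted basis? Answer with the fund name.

Goldcrest

Goldcrest: Sortino ratio = (21.7% − 2.3%) / 10.6% = 1.830
Ashford: Sortino ratio = (10.4% − 2.3%) / 8.5% = 0.953
Highest: Goldcrest (1.830).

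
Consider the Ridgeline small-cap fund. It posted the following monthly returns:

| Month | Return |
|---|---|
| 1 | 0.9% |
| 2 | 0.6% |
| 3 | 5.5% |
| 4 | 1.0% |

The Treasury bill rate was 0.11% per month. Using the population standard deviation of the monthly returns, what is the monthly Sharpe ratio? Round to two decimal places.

0.93

r̄ = (0.9 + 0.6 + 5.5 + 1) / 4 = 2.0000%
Population std dev = √[16.4200 / 4] = 2.0261%
Sharpe = (r̄ − rf) / σ = (2.0000 − 0.11) / 2.0261 = 1.8900 / 2.0261 = 0.9328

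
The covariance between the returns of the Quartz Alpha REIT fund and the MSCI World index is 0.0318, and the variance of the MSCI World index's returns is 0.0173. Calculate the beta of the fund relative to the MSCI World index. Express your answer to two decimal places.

1.84

β = Cov(Rp, Rm) / Var(Rm) = 0.0318 / 0.0173 = 1.8382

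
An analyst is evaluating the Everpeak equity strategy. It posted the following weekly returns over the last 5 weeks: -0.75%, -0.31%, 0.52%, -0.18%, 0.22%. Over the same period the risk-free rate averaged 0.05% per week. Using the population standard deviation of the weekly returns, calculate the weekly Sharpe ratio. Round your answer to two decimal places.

-0.34

r̄ = (-0.75 − 0.31 + 0.52 − 0.18 + 0.22) / 5 = -0.1000%
Population std dev = √[0.9598 / 5] = 0.4381%
Sharpe = (r̄ − rf) / σ = (-0.1000 − 0.05) / 0.4381 = -0.1500 / 0.4381 = -0.3424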